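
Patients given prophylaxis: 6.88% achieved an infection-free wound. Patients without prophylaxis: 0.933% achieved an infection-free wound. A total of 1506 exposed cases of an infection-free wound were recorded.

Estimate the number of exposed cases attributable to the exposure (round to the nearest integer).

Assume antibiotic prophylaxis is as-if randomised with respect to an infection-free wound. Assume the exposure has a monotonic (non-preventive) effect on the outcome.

p₁ = 0.0688, p₀ = 0.00933.
PN = (p₁ − p₀)/p₁ = (0.0688 − 0.00933) / 0.0688 ≈ 0.86439.
Attributable cases ≈ PN × (exposed cases) = 0.86439 × 1506 ≈ 1301.77.

about 1302 cases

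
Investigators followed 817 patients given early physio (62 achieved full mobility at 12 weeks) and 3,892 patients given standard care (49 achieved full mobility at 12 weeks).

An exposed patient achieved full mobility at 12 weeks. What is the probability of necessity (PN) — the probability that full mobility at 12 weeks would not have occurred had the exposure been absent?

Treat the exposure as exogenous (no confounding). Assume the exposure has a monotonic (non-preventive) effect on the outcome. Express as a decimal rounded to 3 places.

PN ≈ 0.834

p₁ = P(outcome | exposed) = 62/817 = 0.075887
p₀ = P(outcome | unexposed) = 49/3892 = 0.01259
Under exogeneity and monotonicity, PN = (p₁ − p₀) / p₁.
PN = (0.075887 − 0.01259) / 0.075887 = 0.063297 / 0.075887 ≈ 0.8341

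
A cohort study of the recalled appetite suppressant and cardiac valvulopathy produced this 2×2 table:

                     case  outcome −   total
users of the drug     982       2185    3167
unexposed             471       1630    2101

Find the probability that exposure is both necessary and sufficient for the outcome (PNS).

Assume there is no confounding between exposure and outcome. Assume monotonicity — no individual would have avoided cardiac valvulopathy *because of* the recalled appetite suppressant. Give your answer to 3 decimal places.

PNS ≈ 0.086

p₁ = P(outcome | exposed) = 982/3167 = 0.31007
p₀ = P(outcome | unexposed) = 471/2101 = 0.22418
Under exogeneity and monotonicity, PNS = p₁ − p₀.
PNS = 0.31007 − 0.22418 = 0.085894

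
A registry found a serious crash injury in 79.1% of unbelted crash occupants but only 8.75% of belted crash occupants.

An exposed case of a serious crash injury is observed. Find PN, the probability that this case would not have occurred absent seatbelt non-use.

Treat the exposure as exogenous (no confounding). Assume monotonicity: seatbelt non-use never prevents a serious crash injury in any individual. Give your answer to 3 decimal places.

PN ≈ 0.889

p₁ = 0.791, p₀ = 0.0875.
Under exogeneity and monotonicity, PN = (p₁ − p₀) / p₁.
PN = (0.791 − 0.0875) / 0.791 = 0.7035 / 0.791 ≈ 0.8894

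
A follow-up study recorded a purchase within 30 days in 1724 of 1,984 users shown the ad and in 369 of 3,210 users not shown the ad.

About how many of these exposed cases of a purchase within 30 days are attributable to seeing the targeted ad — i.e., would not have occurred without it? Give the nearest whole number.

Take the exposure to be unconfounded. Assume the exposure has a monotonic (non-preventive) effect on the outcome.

p₁ = P(outcome | exposed) = 1724/1984 = 0.86895
p₀ = P(outcome | unexposed) = 369/3210 = 0.11495
PN = (p₁ − p₀)/p₁ = (0.86895 − 0.11495) / 0.86895 ≈ 0.86771.
Attributable cases ≈ PN × (exposed cases) = 0.86771 × 1724 ≈ 1495.93.

about 1496 cases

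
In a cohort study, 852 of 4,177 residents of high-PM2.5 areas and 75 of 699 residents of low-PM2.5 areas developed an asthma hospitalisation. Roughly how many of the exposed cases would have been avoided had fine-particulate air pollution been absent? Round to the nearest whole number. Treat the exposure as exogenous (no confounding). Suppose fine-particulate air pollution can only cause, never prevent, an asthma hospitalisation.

p₁ = P(outcome | exposed) = 852/4177 = 0.20397
p₀ = P(outcome | unexposed) = 75/699 = 0.1073
PN = (p₁ − p₀)/p₁ = (0.20397 − 0.1073) / 0.20397 ≈ 0.47397.
Attributable cases ≈ PN × (exposed cases) = 0.47397 × 852 ≈ 403.82.

about 404 cases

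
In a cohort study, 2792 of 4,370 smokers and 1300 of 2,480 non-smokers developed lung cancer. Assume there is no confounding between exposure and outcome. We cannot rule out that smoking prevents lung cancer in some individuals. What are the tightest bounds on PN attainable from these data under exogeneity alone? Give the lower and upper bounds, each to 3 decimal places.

0.180 ≤ PN ≤ 0.745

p₁ = P(outcome | exposed) = 2792/4370 = 0.6389
p₀ = P(outcome | unexposed) = 1300/2480 = 0.52419
Under exogeneity alone the bounds on PN are max{0,(p₁−p₀)/p₁} ≤ PN ≤ min{1,(1−p₀)/p₁}.
  lower = (p₁ − p₀)/p₁ = 0.11471 / 0.6389 ≈ 0.1795
  upper = min{1, (1 − p₀)/p₁} = 0.47581 / 0.6389 ≈ 0.7447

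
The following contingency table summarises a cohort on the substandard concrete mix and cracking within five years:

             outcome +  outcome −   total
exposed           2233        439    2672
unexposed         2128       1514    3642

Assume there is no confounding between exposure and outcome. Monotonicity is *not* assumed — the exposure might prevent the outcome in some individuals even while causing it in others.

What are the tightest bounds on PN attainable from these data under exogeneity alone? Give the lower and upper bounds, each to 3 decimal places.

p₁ = P(outcome | exposed) = 2233/2672 = 0.8357
p₀ = P(outcome | unexposed) = 2128/3642 = 0.58429
Under exogeneity alone the bounds on PN are max{0,(p₁−p₀)/p₁} ≤ PN ≤ min{1,(1−p₀)/p₁}.
  lower = (p₁ − p₀)/p₁ = 0.25141 / 0.8357 ≈ 0.3008
  upper = min{1, (1 − p₀)/p₁} = 0.41571 / 0.8357 ≈ 0.4974

0.301 ≤ PN ≤ 0.497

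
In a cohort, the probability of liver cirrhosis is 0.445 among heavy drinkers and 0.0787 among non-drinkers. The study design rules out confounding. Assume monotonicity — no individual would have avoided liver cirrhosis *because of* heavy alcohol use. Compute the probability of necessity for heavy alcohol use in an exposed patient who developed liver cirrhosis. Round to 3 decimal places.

PN ≈ 0.823

Let p₁ = 0.445, p₀ = 0.0787.
Under exogeneity and monotonicity, PN = (p₁ − p₀) / p₁.
PN = (0.445 − 0.0787) / 0.445 = 0.3663 / 0.445 ≈ 0.8231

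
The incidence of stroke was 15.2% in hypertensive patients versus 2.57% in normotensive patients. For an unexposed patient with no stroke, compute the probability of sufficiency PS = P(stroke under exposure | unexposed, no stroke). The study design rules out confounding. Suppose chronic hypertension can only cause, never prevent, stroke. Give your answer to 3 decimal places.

p₁ = 0.152, p₀ = 0.0257.
Under exogeneity and monotonicity, PS = (p₁ − p₀) / (1 − p₀).
PS = (0.152 − 0.0257) / (1 − 0.0257) = 0.1263 / 0.9743 ≈ 0.1296

PS ≈ 0.130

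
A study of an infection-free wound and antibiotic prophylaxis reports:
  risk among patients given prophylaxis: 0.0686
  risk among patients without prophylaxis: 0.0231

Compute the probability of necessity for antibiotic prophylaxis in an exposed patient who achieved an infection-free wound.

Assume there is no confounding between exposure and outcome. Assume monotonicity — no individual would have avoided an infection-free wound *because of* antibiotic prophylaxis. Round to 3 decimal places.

PN ≈ 0.663

Let p₁ = 0.0686, p₀ = 0.0231.
Under exogeneity and monotonicity, PN = (p₁ − p₀) / p₁.
PN = (0.0686 − 0.0231) / 0.0686 = 0.0455 / 0.0686 ≈ 0.6633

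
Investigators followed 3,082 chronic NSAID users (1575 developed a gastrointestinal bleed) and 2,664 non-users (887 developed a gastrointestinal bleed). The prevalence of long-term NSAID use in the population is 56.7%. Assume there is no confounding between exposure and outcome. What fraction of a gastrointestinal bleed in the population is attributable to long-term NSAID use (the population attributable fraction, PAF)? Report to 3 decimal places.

p₁ = P(outcome | exposed) = 1575/3082 = 0.51103
p₀ = P(outcome | unexposed) = 887/2664 = 0.33296
Overall risk P(Y=1) = π·p₁ + (1−π)·p₀ = 0.567×0.51103 + 0.433×0.33296 = 0.43393.
Under exogeneity, PAF = [P(Y=1) − p₀] / P(Y=1).
PAF = (0.43393 − 0.33296) / 0.43393 ≈ 0.2327

PAF ≈ 0.233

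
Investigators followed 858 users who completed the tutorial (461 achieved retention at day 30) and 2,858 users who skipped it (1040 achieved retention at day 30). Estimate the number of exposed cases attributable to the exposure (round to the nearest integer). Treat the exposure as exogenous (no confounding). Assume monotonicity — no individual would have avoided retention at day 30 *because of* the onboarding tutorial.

p₁ = P(outcome | exposed) = 461/858 = 0.5373
p₀ = P(outcome | unexposed) = 1040/2858 = 0.36389
PN = (p₁ − p₀)/p₁ = (0.5373 − 0.36389) / 0.5373 ≈ 0.32274.
Attributable cases ≈ PN × (exposed cases) = 0.32274 × 461 ≈ 148.78.

about 149 cases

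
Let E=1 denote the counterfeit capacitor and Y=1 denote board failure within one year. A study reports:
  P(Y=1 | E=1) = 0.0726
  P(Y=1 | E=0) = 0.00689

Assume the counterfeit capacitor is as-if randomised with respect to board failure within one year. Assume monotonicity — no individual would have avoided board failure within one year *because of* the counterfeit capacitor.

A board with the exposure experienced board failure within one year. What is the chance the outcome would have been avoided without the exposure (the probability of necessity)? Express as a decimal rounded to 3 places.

Let p₁ = 0.0726, p₀ = 0.00689.
Under exogeneity and monotonicity, PN = (p₁ − p₀) / p₁.
PN = (0.0726 − 0.00689) / 0.0726 = 0.06571 / 0.0726 ≈ 0.9051

PN ≈ 0.905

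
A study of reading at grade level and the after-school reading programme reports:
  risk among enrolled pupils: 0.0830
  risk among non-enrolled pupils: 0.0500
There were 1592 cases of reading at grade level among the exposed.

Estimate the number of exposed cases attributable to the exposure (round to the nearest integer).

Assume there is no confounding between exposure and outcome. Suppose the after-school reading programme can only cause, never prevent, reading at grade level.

Let p₁ = 0.083, p₀ = 0.05.
PN = (p₁ − p₀)/p₁ = (0.083 − 0.05) / 0.083 ≈ 0.39759.
Attributable cases ≈ PN × (exposed cases) = 0.39759 × 1592 ≈ 632.96.

about 633 cases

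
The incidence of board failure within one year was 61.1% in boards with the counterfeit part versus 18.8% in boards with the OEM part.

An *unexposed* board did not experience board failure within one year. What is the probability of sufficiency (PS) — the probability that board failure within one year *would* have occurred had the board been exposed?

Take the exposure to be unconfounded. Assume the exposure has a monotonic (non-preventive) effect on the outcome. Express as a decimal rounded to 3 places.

p₁ = 0.611, p₀ = 0.188.
Under exogeneity and monotonicity, PS = (p₁ − p₀) / (1 − p₀).
PS = (0.611 − 0.188) / (1 − 0.188) = 0.423 / 0.812 ≈ 0.5209

PS ≈ 0.521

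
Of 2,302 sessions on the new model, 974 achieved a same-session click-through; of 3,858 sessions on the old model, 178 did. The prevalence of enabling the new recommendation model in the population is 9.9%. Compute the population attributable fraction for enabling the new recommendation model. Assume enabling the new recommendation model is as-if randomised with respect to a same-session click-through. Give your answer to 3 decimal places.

PAF ≈ 0.447

p₁ = P(outcome | exposed) = 974/2302 = 0.42311
p₀ = P(outcome | unexposed) = 178/3858 = 0.046138
Overall risk P(Y=1) = π·p₁ + (1−π)·p₀ = 0.099×0.42311 + 0.901×0.046138 = 0.083458.
Under exogeneity, PAF = [P(Y=1) − p₀] / P(Y=1).
PAF = (0.083458 − 0.046138) / 0.083458 ≈ 0.4472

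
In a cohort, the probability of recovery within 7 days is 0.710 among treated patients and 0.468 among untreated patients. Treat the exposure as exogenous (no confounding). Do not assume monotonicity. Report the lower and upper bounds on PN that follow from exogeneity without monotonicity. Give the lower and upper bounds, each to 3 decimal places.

0.341 ≤ PN ≤ 0.749

Let p₁ = 0.71, p₀ = 0.468.
Under exogeneity alone the bounds on PN are max{0,(p₁−p₀)/p₁} ≤ PN ≤ min{1,(1−p₀)/p₁}.
  lower = (p₁ − p₀)/p₁ = 0.242 / 0.71 ≈ 0.3408
  upper = min{1, (1 − p₀)/p₁} = 0.532 / 0.71 ≈ 0.7493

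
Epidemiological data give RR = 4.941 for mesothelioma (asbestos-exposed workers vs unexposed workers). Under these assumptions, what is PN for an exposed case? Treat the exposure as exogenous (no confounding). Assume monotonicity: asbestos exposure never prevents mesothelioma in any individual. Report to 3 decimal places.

Under exogeneity and monotonicity, PN = (RR − 1) / RR = 1 − 1/RR.
PN = (4.941 − 1) / 4.941 = 3.941 / 4.941 ≈ 0.7976

PN ≈ 0.798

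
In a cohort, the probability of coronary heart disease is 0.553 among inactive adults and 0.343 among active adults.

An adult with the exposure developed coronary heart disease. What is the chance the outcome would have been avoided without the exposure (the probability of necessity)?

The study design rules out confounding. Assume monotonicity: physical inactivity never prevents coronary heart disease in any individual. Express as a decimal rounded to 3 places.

PN ≈ 0.380

Let p₁ = 0.553, p₀ = 0.343.
Under exogeneity and monotonicity, PN = (p₁ − p₀) / p₁.
PN = (0.553 − 0.343) / 0.553 = 0.21 / 0.553 ≈ 0.3797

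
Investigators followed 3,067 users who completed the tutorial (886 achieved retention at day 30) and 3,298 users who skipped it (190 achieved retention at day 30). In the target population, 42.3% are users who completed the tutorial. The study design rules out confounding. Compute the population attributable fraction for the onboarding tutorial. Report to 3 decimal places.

p₁ = P(outcome | exposed) = 886/3067 = 0.28888
p₀ = P(outcome | unexposed) = 190/3298 = 0.057611
Overall risk P(Y=1) = π·p₁ + (1−π)·p₀ = 0.423×0.28888 + 0.577×0.057611 = 0.15544.
Under exogeneity, PAF = [P(Y=1) − p₀] / P(Y=1).
PAF = (0.15544 − 0.057611) / 0.15544 ≈ 0.6294

PAF ≈ 0.629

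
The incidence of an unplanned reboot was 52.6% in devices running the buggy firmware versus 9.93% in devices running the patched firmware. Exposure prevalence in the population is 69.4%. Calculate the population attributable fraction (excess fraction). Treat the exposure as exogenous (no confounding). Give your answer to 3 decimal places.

p₁ = 0.526, p₀ = 0.0993.
Overall risk P(Y=1) = π·p₁ + (1−π)·p₀ = 0.694×0.526 + 0.306×0.0993 = 0.39543.
Under exogeneity, PAF = [P(Y=1) − p₀] / P(Y=1).
PAF = (0.39543 − 0.0993) / 0.39543 ≈ 0.7489

PAF ≈ 0.749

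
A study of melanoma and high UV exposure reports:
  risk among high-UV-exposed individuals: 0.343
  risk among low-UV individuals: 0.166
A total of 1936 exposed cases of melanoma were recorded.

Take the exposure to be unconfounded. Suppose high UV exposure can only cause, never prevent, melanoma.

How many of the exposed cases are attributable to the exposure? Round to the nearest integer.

Let p₁ = 0.343, p₀ = 0.166.
PN = (p₁ − p₀)/p₁ = (0.343 − 0.166) / 0.343 ≈ 0.51603.
Attributable cases ≈ PN × (exposed cases) = 0.51603 × 1936 ≈ 999.04.

about 999 cases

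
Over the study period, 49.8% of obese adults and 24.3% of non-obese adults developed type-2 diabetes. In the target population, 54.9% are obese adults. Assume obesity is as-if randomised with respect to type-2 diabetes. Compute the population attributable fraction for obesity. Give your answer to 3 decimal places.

PAF ≈ 0.366

p₁ = 0.498, p₀ = 0.243.
Overall risk P(Y=1) = π·p₁ + (1−π)·p₀ = 0.549×0.498 + 0.451×0.243 = 0.38299.
Under exogeneity, PAF = [P(Y=1) − p₀] / P(Y=1).
PAF = (0.38299 − 0.243) / 0.38299 ≈ 0.3655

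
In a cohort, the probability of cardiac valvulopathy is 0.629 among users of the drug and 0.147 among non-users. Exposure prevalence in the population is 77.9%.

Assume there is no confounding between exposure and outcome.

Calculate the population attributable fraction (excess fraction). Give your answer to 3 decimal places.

Let p₁ = 0.629, p₀ = 0.147.
Overall risk P(Y=1) = π·p₁ + (1−π)·p₀ = 0.779×0.629 + 0.221×0.147 = 0.52248.
Under exogeneity, PAF = [P(Y=1) − p₀] / P(Y=1).
PAF = (0.52248 − 0.147) / 0.52248 ≈ 0.7186

PAF ≈ 0.719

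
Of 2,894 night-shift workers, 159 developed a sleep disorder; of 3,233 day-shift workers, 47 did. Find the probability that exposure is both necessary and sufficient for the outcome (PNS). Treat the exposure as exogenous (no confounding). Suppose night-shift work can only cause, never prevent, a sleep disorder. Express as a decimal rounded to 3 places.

PNS ≈ 0.040

p₁ = P(outcome | exposed) = 159/2894 = 0.054941
p₀ = P(outcome | unexposed) = 47/3233 = 0.014538
Under exogeneity and monotonicity, PNS = p₁ − p₀.
PNS = 0.054941 − 0.014538 = 0.040404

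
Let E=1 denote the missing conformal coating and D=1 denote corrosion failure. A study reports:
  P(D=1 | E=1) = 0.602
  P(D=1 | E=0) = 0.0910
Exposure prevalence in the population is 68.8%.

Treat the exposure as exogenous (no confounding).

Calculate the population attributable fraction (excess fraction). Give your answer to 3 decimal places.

PAF ≈ 0.794

Let p₁ = 0.602, p₀ = 0.091.
Overall risk P(Y=1) = π·p₁ + (1−π)·p₀ = 0.688×0.602 + 0.312×0.091 = 0.44257.
Under exogeneity, PAF = [P(Y=1) − p₀] / P(Y=1).
PAF = (0.44257 − 0.091) / 0.44257 ≈ 0.7944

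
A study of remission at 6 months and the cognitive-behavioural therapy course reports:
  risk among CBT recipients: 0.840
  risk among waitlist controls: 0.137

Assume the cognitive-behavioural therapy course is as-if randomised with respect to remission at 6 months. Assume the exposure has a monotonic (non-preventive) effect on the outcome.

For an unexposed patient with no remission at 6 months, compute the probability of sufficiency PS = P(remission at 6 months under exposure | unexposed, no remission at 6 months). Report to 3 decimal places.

Let p₁ = 0.84, p₀ = 0.137.
Under exogeneity and monotonicity, PS = (p₁ − p₀) / (1 − p₀).
PS = (0.84 − 0.137) / (1 − 0.137) = 0.703 / 0.863 ≈ 0.8146

PS ≈ 0.815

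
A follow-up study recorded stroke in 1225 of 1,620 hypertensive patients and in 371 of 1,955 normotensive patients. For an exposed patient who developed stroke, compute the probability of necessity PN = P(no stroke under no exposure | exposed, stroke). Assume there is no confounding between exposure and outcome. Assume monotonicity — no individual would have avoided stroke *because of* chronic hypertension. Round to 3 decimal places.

p₁ = P(outcome | exposed) = 1225/1620 = 0.75617
p₀ = P(outcome | unexposed) = 371/1955 = 0.18977
Under exogeneity and monotonicity, PN = (p₁ − p₀) / p₁.
PN = (0.75617 − 0.18977) / 0.75617 = 0.5664 / 0.75617 ≈ 0.7490

PN ≈ 0.749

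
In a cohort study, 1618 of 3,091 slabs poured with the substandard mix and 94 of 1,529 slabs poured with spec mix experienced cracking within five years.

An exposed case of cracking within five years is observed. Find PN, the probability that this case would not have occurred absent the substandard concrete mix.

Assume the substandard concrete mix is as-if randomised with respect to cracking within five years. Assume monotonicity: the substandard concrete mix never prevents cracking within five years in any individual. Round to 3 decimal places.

PN ≈ 0.883

p₁ = P(outcome | exposed) = 1618/3091 = 0.52346
p₀ = P(outcome | unexposed) = 94/1529 = 0.061478
Under exogeneity and monotonicity, PN = (p₁ − p₀) / p₁.
PN = (0.52346 − 0.061478) / 0.52346 = 0.46198 / 0.52346 ≈ 0.8826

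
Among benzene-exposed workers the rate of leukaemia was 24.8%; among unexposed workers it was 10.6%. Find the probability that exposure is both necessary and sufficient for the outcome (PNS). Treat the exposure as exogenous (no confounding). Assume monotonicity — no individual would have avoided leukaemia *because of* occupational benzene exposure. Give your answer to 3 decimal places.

p₁ = 0.248, p₀ = 0.106.
Under exogeneity and monotonicity, PNS = p₁ − p₀.
PNS = 0.248 − 0.106 = 0.142

PNS ≈ 0.142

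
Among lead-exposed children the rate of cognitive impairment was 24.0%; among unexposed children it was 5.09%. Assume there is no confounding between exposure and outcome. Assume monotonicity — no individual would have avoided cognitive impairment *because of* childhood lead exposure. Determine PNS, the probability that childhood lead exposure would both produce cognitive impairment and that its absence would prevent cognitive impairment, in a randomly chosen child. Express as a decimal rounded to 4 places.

PNS ≈ 0.1891

p₁ = 0.24, p₀ = 0.0509.
Under exogeneity and monotonicity, PNS = p₁ − p₀.
PNS = 0.24 − 0.0509 = 0.1891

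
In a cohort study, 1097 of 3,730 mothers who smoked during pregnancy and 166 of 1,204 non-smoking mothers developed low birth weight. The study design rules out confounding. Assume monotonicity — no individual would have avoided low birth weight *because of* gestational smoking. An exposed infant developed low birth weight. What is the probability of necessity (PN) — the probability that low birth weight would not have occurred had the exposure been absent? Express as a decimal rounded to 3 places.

p₁ = P(outcome | exposed) = 1097/3730 = 0.2941
p₀ = P(outcome | unexposed) = 166/1204 = 0.13787
Under exogeneity and monotonicity, PN = (p₁ − p₀) / p₁.
PN = (0.2941 − 0.13787) / 0.2941 = 0.15623 / 0.2941 ≈ 0.5312

PN ≈ 0.531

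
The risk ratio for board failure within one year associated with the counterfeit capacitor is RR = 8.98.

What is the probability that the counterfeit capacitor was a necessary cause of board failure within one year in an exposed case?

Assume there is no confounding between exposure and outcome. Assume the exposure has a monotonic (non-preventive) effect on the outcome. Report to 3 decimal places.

PN ≈ 0.889

Under exogeneity and monotonicity, PN = (RR − 1) / RR = 1 − 1/RR.
PN = (8.98 − 1) / 8.98 = 7.98 / 8.98 ≈ 0.8886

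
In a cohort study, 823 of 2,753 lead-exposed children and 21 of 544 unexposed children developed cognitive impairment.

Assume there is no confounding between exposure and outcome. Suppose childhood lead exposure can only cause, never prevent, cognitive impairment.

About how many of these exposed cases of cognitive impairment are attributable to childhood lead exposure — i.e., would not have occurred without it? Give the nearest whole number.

about 717 cases

p₁ = P(outcome | exposed) = 823/2753 = 0.29895
p₀ = P(outcome | unexposed) = 21/544 = 0.038603
PN = (p₁ − p₀)/p₁ = (0.29895 − 0.038603) / 0.29895 ≈ 0.87087.
Attributable cases ≈ PN × (exposed cases) = 0.87087 × 823 ≈ 716.73.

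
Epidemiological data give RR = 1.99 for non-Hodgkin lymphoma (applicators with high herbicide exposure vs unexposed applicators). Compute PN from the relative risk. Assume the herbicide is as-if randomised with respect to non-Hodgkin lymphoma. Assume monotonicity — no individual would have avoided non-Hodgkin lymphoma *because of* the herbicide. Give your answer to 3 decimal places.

Under exogeneity and monotonicity, PN = (RR − 1) / RR = 1 − 1/RR.
PN = (1.99 − 1) / 1.99 = 0.99 / 1.99 ≈ 0.4975

PN ≈ 0.497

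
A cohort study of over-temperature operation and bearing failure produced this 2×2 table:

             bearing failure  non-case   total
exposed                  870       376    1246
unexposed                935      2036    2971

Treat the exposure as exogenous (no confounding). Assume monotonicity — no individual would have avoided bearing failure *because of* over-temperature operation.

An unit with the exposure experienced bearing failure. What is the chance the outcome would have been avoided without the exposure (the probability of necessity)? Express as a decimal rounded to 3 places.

PN ≈ 0.549

p₁ = P(outcome | exposed) = 870/1246 = 0.69823
p₀ = P(outcome | unexposed) = 935/2971 = 0.31471
Under exogeneity and monotonicity, PN = (p₁ − p₀)/p₁.
PN = (0.69823 − 0.31471) / 0.69823 ≈ 0.5493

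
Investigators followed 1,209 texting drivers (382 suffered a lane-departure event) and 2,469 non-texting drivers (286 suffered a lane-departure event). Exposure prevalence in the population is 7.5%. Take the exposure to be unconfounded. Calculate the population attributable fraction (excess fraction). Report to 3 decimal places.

p₁ = P(outcome | exposed) = 382/1209 = 0.31596
p₀ = P(outcome | unexposed) = 286/2469 = 0.11584
Overall risk P(Y=1) = π·p₁ + (1−π)·p₀ = 0.075×0.31596 + 0.925×0.11584 = 0.13085.
Under exogeneity, PAF = [P(Y=1) − p₀] / P(Y=1).
PAF = (0.13085 − 0.11584) / 0.13085 ≈ 0.1147

PAF ≈ 0.115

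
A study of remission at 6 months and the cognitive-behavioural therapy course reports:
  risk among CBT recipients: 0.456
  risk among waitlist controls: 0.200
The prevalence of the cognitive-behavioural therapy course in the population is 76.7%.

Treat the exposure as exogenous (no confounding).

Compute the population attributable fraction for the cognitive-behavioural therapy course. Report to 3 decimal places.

Let p₁ = 0.456, p₀ = 0.2.
Overall risk P(Y=1) = π·p₁ + (1−π)·p₀ = 0.767×0.456 + 0.233×0.2 = 0.39635.
Under exogeneity, PAF = [P(Y=1) − p₀] / P(Y=1).
PAF = (0.39635 − 0.2) / 0.39635 ≈ 0.4954

PAF ≈ 0.495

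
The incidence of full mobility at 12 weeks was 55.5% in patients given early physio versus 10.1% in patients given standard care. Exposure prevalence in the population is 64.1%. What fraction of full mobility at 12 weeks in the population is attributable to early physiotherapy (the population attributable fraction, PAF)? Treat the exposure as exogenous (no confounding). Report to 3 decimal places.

PAF ≈ 0.742

p₁ = 0.555, p₀ = 0.101.
Overall risk P(Y=1) = π·p₁ + (1−π)·p₀ = 0.641×0.555 + 0.359×0.101 = 0.39201.
Under exogeneity, PAF = [P(Y=1) − p₀] / P(Y=1).
PAF = (0.39201 − 0.101) / 0.39201 ≈ 0.7424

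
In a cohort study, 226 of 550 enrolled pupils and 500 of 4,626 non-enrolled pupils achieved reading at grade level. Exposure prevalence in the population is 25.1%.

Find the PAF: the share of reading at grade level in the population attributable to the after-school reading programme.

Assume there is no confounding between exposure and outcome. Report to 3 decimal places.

PAF ≈ 0.413

p₁ = P(outcome | exposed) = 226/550 = 0.41091
p₀ = P(outcome | unexposed) = 500/4626 = 0.10808
Overall risk P(Y=1) = π·p₁ + (1−π)·p₀ = 0.251×0.41091 + 0.749×0.10808 = 0.18409.
Under exogeneity, PAF = [P(Y=1) − p₀] / P(Y=1).
PAF = (0.18409 − 0.10808) / 0.18409 ≈ 0.4129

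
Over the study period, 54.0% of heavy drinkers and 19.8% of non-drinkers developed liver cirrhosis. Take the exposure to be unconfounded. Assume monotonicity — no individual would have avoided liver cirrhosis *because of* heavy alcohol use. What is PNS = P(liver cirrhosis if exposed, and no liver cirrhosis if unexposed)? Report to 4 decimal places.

p₁ = 0.54, p₀ = 0.198.
Under exogeneity and monotonicity, PNS = p₁ − p₀.
PNS = 0.54 − 0.198 = 0.342

PNS ≈ 0.3420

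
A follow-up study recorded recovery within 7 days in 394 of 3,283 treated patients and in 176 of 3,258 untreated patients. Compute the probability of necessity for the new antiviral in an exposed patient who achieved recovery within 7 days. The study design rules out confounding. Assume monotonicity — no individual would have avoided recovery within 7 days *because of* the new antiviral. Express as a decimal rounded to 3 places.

PN ≈ 0.550

p₁ = P(outcome | exposed) = 394/3283 = 0.12001
p₀ = P(outcome | unexposed) = 176/3258 = 0.054021
Under exogeneity and monotonicity, PN = (p₁ − p₀) / p₁.
PN = (0.12001 − 0.054021) / 0.12001 = 0.065991 / 0.12001 ≈ 0.5499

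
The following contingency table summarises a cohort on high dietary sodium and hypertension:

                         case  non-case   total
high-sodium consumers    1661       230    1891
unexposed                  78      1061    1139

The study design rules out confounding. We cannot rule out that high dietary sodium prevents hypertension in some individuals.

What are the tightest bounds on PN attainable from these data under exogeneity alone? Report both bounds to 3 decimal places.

0.922 ≤ PN ≤ 1.000

p₁ = P(outcome | exposed) = 1661/1891 = 0.87837
p₀ = P(outcome | unexposed) = 78/1139 = 0.068481
Under exogeneity alone the bounds on PN are max{0,(p₁−p₀)/p₁} ≤ PN ≤ min{1,(1−p₀)/p₁}.
  lower = (p₁ − p₀)/p₁ = 0.80989 / 0.87837 ≈ 0.9220
  upper = min{1, (1 − p₀)/p₁} = 0.93152 / 0.87837 ≈ 1.0605 → capped at 1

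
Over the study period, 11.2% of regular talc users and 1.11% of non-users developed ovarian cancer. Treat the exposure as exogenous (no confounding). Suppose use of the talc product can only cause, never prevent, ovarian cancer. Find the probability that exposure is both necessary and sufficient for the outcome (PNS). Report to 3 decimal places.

p₁ = 0.112, p₀ = 0.0111.
Under exogeneity and monotonicity, PNS = p₁ − p₀.
PNS = 0.112 − 0.0111 = 0.1009

PNS ≈ 0.101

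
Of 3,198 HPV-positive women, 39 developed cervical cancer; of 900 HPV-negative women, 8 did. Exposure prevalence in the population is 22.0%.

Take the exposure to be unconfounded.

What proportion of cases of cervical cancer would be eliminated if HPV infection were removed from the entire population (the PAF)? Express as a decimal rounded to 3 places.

PAF ≈ 0.076

p₁ = P(outcome | exposed) = 39/3198 = 0.012195
p₀ = P(outcome | unexposed) = 8/900 = 0.0088889
Overall risk P(Y=1) = π·p₁ + (1−π)·p₀ = 0.22×0.012195 + 0.78×0.0088889 = 0.0096163.
Under exogeneity, PAF = [P(Y=1) − p₀] / P(Y=1).
PAF = (0.0096163 − 0.0088889) / 0.0096163 ≈ 0.0756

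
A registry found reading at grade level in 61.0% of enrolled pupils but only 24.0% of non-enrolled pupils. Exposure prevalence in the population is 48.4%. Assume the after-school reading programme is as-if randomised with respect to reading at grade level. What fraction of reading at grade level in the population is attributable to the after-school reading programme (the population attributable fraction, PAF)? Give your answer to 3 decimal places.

p₁ = 0.61, p₀ = 0.24.
Overall risk P(Y=1) = π·p₁ + (1−π)·p₀ = 0.484×0.61 + 0.516×0.24 = 0.41908.
Under exogeneity, PAF = [P(Y=1) − p₀] / P(Y=1).
PAF = (0.41908 − 0.24) / 0.41908 ≈ 0.4273

PAF ≈ 0.427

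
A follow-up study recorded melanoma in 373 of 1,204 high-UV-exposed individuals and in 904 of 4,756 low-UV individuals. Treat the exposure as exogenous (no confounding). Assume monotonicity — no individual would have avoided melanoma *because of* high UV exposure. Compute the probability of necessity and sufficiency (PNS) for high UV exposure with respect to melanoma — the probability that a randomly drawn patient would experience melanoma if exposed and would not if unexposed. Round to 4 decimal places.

p₁ = P(outcome | exposed) = 373/1204 = 0.3098
p₀ = P(outcome | unexposed) = 904/4756 = 0.19008
Under exogeneity and monotonicity, PNS = p₁ − p₀.
PNS = 0.3098 − 0.19008 = 0.11972

PNS ≈ 0.1197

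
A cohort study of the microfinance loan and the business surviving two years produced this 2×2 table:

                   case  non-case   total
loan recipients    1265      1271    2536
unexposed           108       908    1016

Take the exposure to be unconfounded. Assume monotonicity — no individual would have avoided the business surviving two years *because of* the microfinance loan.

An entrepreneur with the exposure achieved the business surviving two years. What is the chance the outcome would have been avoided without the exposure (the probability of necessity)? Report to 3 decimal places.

p₁ = P(outcome | exposed) = 1265/2536 = 0.49882
p₀ = P(outcome | unexposed) = 108/1016 = 0.1063
Under exogeneity and monotonicity, PN = (p₁ − p₀) / p₁.
PN = (0.49882 − 0.1063) / 0.49882 = 0.39252 / 0.49882 ≈ 0.7869

PN ≈ 0.787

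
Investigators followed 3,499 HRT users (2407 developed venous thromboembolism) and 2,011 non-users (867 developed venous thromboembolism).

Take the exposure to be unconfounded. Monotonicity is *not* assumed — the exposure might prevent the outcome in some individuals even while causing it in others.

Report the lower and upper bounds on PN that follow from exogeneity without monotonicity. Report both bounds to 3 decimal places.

0.373 ≤ PN ≤ 0.827

p₁ = P(outcome | exposed) = 2407/3499 = 0.68791
p₀ = P(outcome | unexposed) = 867/2011 = 0.43113
Under exogeneity alone the bounds on PN are max{0,(p₁−p₀)/p₁} ≤ PN ≤ min{1,(1−p₀)/p₁}.
  lower = (p₁ − p₀)/p₁ = 0.25678 / 0.68791 ≈ 0.3733
  upper = min{1, (1 − p₀)/p₁} = 0.56887 / 0.68791 ≈ 0.8270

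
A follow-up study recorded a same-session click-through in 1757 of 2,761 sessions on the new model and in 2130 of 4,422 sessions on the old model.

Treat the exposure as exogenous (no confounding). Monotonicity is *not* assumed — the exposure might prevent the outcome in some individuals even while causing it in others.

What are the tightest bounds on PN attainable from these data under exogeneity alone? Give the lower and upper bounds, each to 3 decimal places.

p₁ = P(outcome | exposed) = 1757/2761 = 0.63636
p₀ = P(outcome | unexposed) = 2130/4422 = 0.48168
Under exogeneity alone the bounds on PN are max{0,(p₁−p₀)/p₁} ≤ PN ≤ min{1,(1−p₀)/p₁}.
  lower = (p₁ − p₀)/p₁ = 0.15468 / 0.63636 ≈ 0.2431
  upper = min{1, (1 − p₀)/p₁} = 0.51832 / 0.63636 ≈ 0.8145

0.243 ≤ PN ≤ 0.814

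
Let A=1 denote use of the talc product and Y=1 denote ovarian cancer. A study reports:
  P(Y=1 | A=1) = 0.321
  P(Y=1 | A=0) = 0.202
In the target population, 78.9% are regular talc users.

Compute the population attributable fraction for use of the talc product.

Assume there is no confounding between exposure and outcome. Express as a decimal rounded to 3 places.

PAF ≈ 0.317

Let p₁ = 0.321, p₀ = 0.202.
Overall risk P(Y=1) = π·p₁ + (1−π)·p₀ = 0.789×0.321 + 0.211×0.202 = 0.29589.
Under exogeneity, PAF = [P(Y=1) − p₀] / P(Y=1).
PAF = (0.29589 − 0.202) / 0.29589 ≈ 0.3173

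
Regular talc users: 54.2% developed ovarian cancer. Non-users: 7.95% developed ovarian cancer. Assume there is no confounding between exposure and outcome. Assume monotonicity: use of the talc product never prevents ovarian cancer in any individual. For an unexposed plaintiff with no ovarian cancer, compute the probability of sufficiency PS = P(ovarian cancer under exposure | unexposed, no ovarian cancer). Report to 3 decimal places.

PS ≈ 0.502

p₁ = 0.542, p₀ = 0.0795.
Under exogeneity and monotonicity, PS = (p₁ − p₀) / (1 − p₀).
PS = (0.542 − 0.0795) / (1 − 0.0795) = 0.4625 / 0.9205 ≈ 0.5024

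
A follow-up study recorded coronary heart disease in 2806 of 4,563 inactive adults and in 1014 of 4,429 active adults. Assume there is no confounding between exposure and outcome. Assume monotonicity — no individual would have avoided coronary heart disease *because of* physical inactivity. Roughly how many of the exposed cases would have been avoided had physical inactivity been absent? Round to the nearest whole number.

about 1761 cases

p₁ = P(outcome | exposed) = 2806/4563 = 0.61495
p₀ = P(outcome | unexposed) = 1014/4429 = 0.22895
PN = (p₁ − p₀)/p₁ = (0.61495 − 0.22895) / 0.61495 ≈ 0.62770.
Attributable cases ≈ PN × (exposed cases) = 0.62770 × 2806 ≈ 1761.32.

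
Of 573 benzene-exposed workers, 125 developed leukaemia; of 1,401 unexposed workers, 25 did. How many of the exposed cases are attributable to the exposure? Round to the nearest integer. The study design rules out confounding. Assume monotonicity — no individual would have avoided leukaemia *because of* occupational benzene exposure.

about 115 cases

p₁ = P(outcome | exposed) = 125/573 = 0.21815
p₀ = P(outcome | unexposed) = 25/1401 = 0.017844
PN = (p₁ − p₀)/p₁ = (0.21815 − 0.017844) / 0.21815 ≈ 0.91820.
Attributable cases ≈ PN × (exposed cases) = 0.91820 × 125 ≈ 114.78.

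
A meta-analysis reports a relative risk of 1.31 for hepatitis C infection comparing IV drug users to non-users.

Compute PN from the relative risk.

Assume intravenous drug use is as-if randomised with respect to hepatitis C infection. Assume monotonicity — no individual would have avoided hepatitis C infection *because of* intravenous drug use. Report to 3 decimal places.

PN ≈ 0.237

Under exogeneity and monotonicity, PN = (RR − 1) / RR = 1 − 1/RR.
PN = (1.31 − 1) / 1.31 = 0.31 / 1.31 ≈ 0.2366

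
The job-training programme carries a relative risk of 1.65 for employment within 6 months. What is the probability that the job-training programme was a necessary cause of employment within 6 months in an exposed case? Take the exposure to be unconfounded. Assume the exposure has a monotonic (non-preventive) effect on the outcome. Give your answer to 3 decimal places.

PN ≈ 0.394

Under exogeneity and monotonicity, PN = (RR − 1) / RR = 1 − 1/RR.
PN = (1.65 − 1) / 1.65 = 0.65 / 1.65 ≈ 0.3939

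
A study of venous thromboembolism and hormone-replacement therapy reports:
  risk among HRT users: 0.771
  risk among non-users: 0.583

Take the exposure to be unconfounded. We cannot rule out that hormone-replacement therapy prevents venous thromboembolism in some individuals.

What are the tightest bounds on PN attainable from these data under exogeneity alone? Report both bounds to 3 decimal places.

Let p₁ = 0.771, p₀ = 0.583.
Under exogeneity alone the bounds on PN are max{0,(p₁−p₀)/p₁} ≤ PN ≤ min{1,(1−p₀)/p₁}.
  lower = (p₁ − p₀)/p₁ = 0.188 / 0.771 ≈ 0.2438
  upper = min{1, (1 − p₀)/p₁} = 0.417 / 0.771 ≈ 0.5409

0.244 ≤ PN ≤ 0.541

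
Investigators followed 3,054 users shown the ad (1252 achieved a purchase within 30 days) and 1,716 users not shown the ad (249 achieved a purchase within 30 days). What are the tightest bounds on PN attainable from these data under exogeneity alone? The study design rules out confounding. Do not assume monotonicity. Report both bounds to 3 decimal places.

0.646 ≤ PN ≤ 1.000

p₁ = P(outcome | exposed) = 1252/3054 = 0.40995
p₀ = P(outcome | unexposed) = 249/1716 = 0.1451
Under exogeneity alone the bounds on PN are max{0,(p₁−p₀)/p₁} ≤ PN ≤ min{1,(1−p₀)/p₁}.
  lower = (p₁ − p₀)/p₁ = 0.26485 / 0.40995 ≈ 0.6460
  upper = min{1, (1 − p₀)/p₁} = 0.8549 / 0.40995 ≈ 2.0853 → capped at 1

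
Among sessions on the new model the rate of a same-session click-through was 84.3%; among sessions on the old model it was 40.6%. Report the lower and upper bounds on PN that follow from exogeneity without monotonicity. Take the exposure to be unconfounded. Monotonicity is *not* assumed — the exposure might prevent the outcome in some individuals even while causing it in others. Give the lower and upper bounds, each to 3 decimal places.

p₁ = 0.843, p₀ = 0.406.
Under exogeneity alone the bounds on PN are max{0,(p₁−p₀)/p₁} ≤ PN ≤ min{1,(1−p₀)/p₁}.
  lower = (p₁ − p₀)/p₁ = 0.437 / 0.843 ≈ 0.5184
  upper = min{1, (1 − p₀)/p₁} = 0.594 / 0.843 ≈ 0.7046

0.518 ≤ PN ≤ 0.705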